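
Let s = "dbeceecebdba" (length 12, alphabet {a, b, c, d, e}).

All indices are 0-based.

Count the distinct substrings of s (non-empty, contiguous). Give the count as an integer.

67

rank | idx | suffix
   0 |  11 | a
   1 |  10 | ba
   2 |   8 | bdba
   3 |   1 | beceecebdba
   4 |   6 | cebdba
   5 |   3 | ceecebdba
   6 |   9 | dba
   7 |   0 | dbeceecebdba
   8 |   7 | ebdba
   9 |   5 | ecebdba
  10 |   2 | eceecebdba
  11 |   4 | eecebdba

SA = [11, 10, 8, 1, 6, 3, 9, 0, 7, 5, 2, 4]
rank  pair      lcp
   1  s[11:],s[10:]  0  ''
   2  s[10:],s[8:]  1  'b'
   3  s[8:],s[1:]  1  'b'
   4  s[1:],s[6:]  0  ''
   5  s[6:],s[3:]  2  'ce'
   6  s[3:],s[9:]  0  ''
   7  s[9:],s[0:]  2  'db'
   8  s[0:],s[7:]  0  ''
   9  s[7:],s[5:]  1  'e'
  10  s[5:],s[2:]  3  'ece'
  11  s[2:],s[4:]  1  'e'

n(n+1)/2 = 12·13/2 = 78
Σ LCP = 0 + 0 + 1 + 1 + 0 + 2 + 0 + 2 + 0 + 1 + 3 + 1 = 11
distinct = 78 − 11 = 67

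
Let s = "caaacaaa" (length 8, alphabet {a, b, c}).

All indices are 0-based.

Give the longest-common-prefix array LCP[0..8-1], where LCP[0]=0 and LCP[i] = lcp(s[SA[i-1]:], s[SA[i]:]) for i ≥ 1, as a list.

rank→(start, suffix):
  0 → (7, 'a')
  1 → (6, 'aa')
  2 → (5, 'aaa')
  3 → (1, 'aaacaaa')
  4 → (2, 'aacaaa')
  5 → (3, 'acaaa')
  6 → (4, 'caaa')
  7 → (0, 'caaacaaa')

SA = [7, 6, 5, 1, 2, 3, 4, 0]
i: (SA[i-1],SA[i]) lcp shared
  1: (7,6) 1 'a'
  2: (6,5) 2 'aa'
  3: (5,1) 3 'aaa'
  4: (1,2) 2 'aa'
  5: (2,3) 1 'a'
  6: (3,4) 0 ''
  7: (4,0) 4 'caaa'

[0, 1, 2, 3, 2, 1, 0, 4]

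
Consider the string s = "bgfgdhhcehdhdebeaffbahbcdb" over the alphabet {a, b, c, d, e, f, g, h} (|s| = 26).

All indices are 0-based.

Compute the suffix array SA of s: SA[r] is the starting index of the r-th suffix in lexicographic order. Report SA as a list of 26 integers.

rank | idx | suffix
   0 |  16 | affbahbcdb
   1 |  20 | ahbcdb
   2 |  25 | b
   3 |  19 | bahbcdb
   4 |  22 | bcdb
   5 |  14 | beaffbahbcdb
   6 |   0 | bgfgdhhcehdhdebeaffbahbcdb
   7 |  23 | cdb
   8 |   7 | cehdhdebeaffbahbcdb
   9 |  24 | db
  10 |  12 | debeaffbahbcdb
  11 |  10 | dhdebeaffbahbcdb
  12 |   4 | dhhcehdhdebeaffbahbcdb
  13 |  15 | eaffbahbcdb
  14 |  13 | ebeaffbahbcdb
  15 |   8 | ehdhdebeaffbahbcdb
  16 |  18 | fbahbcdb
  17 |  17 | ffbahbcdb
  18 |   2 | fgdhhcehdhdebeaffbahbcdb
  19 |   3 | gdhhcehdhdebeaffbahbcdb
  20 |   1 | gfgdhhcehdhdebeaffbahbcdb
  21 |  21 | hbcdb
  22 |   6 | hcehdhdebeaffbahbcdb
  23 |  11 | hdebeaffbahbcdb
  24 |   9 | hdhdebeaffbahbcdb
  25 |   5 | hhcehdhdebeaffbahbcdb

[16, 20, 25, 19, 22, 14, 0, 23, 7, 24, 12, 10, 4, 15, 13, 8, 18, 17, 2, 3, 1, 21, 6, 11, 9, 5]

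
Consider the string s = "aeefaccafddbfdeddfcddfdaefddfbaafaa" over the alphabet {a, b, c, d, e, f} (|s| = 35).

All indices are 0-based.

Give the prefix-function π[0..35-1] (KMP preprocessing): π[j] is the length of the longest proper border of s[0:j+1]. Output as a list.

π[0] = 0
j=1 s[j]='e': π[1]=0 (border '')
j=2 s[j]='e': π[2]=0 (border '')
j=3 s[j]='f': π[3]=0 (border '')
j=4 s[j]='a': π[4]=1 (border 'a')
j=5 s[j]='c': k: 1→0; π[5]=0 (border '')
j=6 s[j]='c': π[6]=0 (border '')
j=7 s[j]='a': π[7]=1 (border 'a')
j=8 s[j]='f': k: 1→0; π[8]=0 (border '')
j=9 s[j]='d': π[9]=0 (border '')
j=10 s[j]='d': π[10]=0 (border '')
j=11 s[j]='b': π[11]=0 (border '')
j=12 s[j]='f': π[12]=0 (border '')
j=13 s[j]='d': π[13]=0 (border '')
j=14 s[j]='e': π[14]=0 (border '')
j=15 s[j]='d': π[15]=0 (border '')
j=16 s[j]='d': π[16]=0 (border '')
j=17 s[j]='f': π[17]=0 (border '')
j=18 s[j]='c': π[18]=0 (border '')
j=19 s[j]='d': π[19]=0 (border '')
j=20 s[j]='d': π[20]=0 (border '')
j=21 s[j]='f': π[21]=0 (border '')
j=22 s[j]='d': π[22]=0 (border '')
j=23 s[j]='a': π[23]=1 (border 'a')
j=24 s[j]='e': π[24]=2 (border 'ae')
j=25 s[j]='f': k: 2→0; π[25]=0 (border '')
j=26 s[j]='d': π[26]=0 (border '')
j=27 s[j]='d': π[27]=0 (border '')
j=28 s[j]='f': π[28]=0 (border '')
j=29 s[j]='b': π[29]=0 (border '')
j=30 s[j]='a': π[30]=1 (border 'a')
j=31 s[j]='a': k: 1→0; π[31]=1 (border 'a')
j=32 s[j]='f': k: 1→0; π[32]=0 (border '')
j=33 s[j]='a': π[33]=1 (border 'a')
j=34 s[j]='a': k: 1→0; π[34]=1 (border 'a')

[0, 0, 0, 0, 1, 0, 0, 1, 0, 0, 0, 0, 0, 0, 0, 0, 0, 0, 0, 0, 0, 0, 0, 1, 2, 0, 0, 0, 0, 0, 1, 1, 0, 1, 1]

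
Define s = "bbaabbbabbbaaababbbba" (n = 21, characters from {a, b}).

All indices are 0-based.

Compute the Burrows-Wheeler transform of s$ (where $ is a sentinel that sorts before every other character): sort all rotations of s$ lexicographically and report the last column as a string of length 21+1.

abbabababbbbbabb$bbaaa

rank  rotation                last
    0  $bbaabbbabbbaaababbbba  a
    1  a$bbaabbbabbbaaababbbb  b
    2  aaababbbba$bbaabbbabbb  b
    3  aababbbba$bbaabbbabbba  a
    4  aabbbabbbaaababbbba$bb  b
    5  ababbbba$bbaabbbabbbaa  a
    6  abbbaaababbbba$bbaabbb  b
    7  abbbabbbaaababbbba$bba  a
    8  abbbba$bbaabbbabbbaaab  b
    9  ba$bbaabbbabbbaaababbb  b
   10  baaababbbba$bbaabbbabb  b
   11  baabbbabbbaaababbbba$b  b
   12  babbbaaababbbba$bbaabb  b
   13  babbbba$bbaabbbabbbaaa  a
   14  bba$bbaabbbabbbaaababb  b
   15  bbaaababbbba$bbaabbbab  b
   16  bbaabbbabbbaaababbbba$  $
   17  bbabbbaaababbbba$bbaab  b
   18  bbba$bbaabbbabbbaaabab  b
   19  bbbaaababbbba$bbaabbba  a
   20  bbbabbbaaababbbba$bbaa  a
   21  bbbba$bbaabbbabbbaaaba  a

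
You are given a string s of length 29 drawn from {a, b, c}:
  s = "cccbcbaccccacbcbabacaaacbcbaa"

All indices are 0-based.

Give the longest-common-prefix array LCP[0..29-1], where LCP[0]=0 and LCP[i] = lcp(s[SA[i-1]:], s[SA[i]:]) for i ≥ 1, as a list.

sorted suffixes:
  #0 SA[0]=28  'a'
  #1 SA[1]=27  'aa'
  #2 SA[2]=20  'aaacbcbaa'
  #3 SA[3]=21  'aacbcbaa'
  #4 SA[4]=16  'abacaaacbcbaa'
  #5 SA[5]=18  'acaaacbcbaa'
  #6 SA[6]=22  'acbcbaa'
  #7 SA[7]=11  'acbcbabacaaacbcbaa'
  #8 SA[8]=6  'accccacbcbabacaaacbcbaa'
  #9 SA[9]=26  'baa'
  #10 SA[10]=15  'babacaaacbcbaa'
  #11 SA[11]=17  'bacaaacbcbaa'
  #12 SA[12]=5  'baccccacbcbabacaaacbcbaa'
  #13 SA[13]=24  'bcbaa'
  #14 SA[14]=13  'bcbabacaaacbcbaa'
  #15 SA[15]=3  'bcbaccccacbcbabacaaacbcbaa'
  #16 SA[16]=19  'caaacbcbaa'
  #17 SA[17]=10  'cacbcbabacaaacbcbaa'
  #18 SA[18]=25  'cbaa'
  #19 SA[19]=14  'cbabacaaacbcbaa'
  #20 SA[20]=4  'cbaccccacbcbabacaaacbcbaa'
  #21 SA[21]=23  'cbcbaa'
  #22 SA[22]=12  'cbcbabacaaacbcbaa'
  #23 SA[23]=2  'cbcbaccccacbcbabacaaacbcbaa'
  #24 SA[24]=9  'ccacbcbabacaaacbcbaa'
  #25 SA[25]=1  'ccbcbaccccacbcbabacaaacbcbaa'
  #26 SA[26]=8  'cccacbcbabacaaacbcbaa'
  #27 SA[27]=0  'cccbcbaccccacbcbabacaaacbcbaa'
  #28 SA[28]=7  'ccccacbcbabacaaacbcbaa'

SA = [28, 27, 20, 21, 16, 18, 22, 11, 6, 26, 15, 17, 5, 24, 13, 3, 19, 10, 25, 14, 4, 23, 12, 2, 9, 1, 8, 0, 7]
i: (SA[i-1],SA[i]) lcp shared
  1: (28,27) 1 'a'
  2: (27,20) 2 'aa'
  3: (20,21) 2 'aa'
  4: (21,16) 1 'a'
  5: (16,18) 1 'a'
  6: (18,22) 2 'ac'
  7: (22,11) 6 'acbcba'
  8: (11,6) 2 'ac'
  9: (6,26) 0 ''
  10: (26,15) 2 'ba'
  11: (15,17) 2 'ba'
  12: (17,5) 3 'bac'
  13: (5,24) 1 'b'
  14: (24,13) 4 'bcba'
  15: (13,3) 4 'bcba'
  16: (3,19) 0 ''
  17: (19,10) 2 'ca'
  18: (10,25) 1 'c'
  19: (25,14) 3 'cba'
  20: (14,4) 3 'cba'
  21: (4,23) 2 'cb'
  22: (23,12) 5 'cbcba'
  23: (12,2) 5 'cbcba'
  24: (2,9) 1 'c'
  25: (9,1) 2 'cc'
  26: (1,8) 2 'cc'
  27: (8,0) 3 'ccc'
  28: (0,7) 3 'ccc'

[0, 1, 2, 2, 1, 1, 2, 6, 2, 0, 2, 2, 3, 1, 4, 4, 0, 2, 1, 3, 3, 2, 5, 5, 1, 2, 2, 3, 3]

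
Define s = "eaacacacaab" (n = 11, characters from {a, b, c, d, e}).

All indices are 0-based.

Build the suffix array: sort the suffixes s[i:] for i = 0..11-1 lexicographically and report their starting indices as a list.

[8, 1, 9, 6, 4, 2, 10, 7, 5, 3, 0]

rank→(start, suffix):
  0 → (8, 'aab')
  1 → (1, 'aacacacaab')
  2 → (9, 'ab')
  3 → (6, 'acaab')
  4 → (4, 'acacaab')
  5 → (2, 'acacacaab')
  6 → (10, 'b')
  7 → (7, 'caab')
  8 → (5, 'cacaab')
  9 → (3, 'cacacaab')
  10 → (0, 'eaacacacaab')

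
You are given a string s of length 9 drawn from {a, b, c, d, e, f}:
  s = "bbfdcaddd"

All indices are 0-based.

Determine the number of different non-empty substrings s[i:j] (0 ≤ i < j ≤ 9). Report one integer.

rank | idx | suffix
   0 |   5 | addd
   1 |   0 | bbfdcaddd
   2 |   1 | bfdcaddd
   3 |   4 | caddd
   4 |   8 | d
   5 |   3 | dcaddd
   6 |   7 | dd
   7 |   6 | ddd
   8 |   2 | fdcaddd

SA = [5, 0, 1, 4, 8, 3, 7, 6, 2]
rank  pair      lcp
   1  s[5:],s[0:]  0  ''
   2  s[0:],s[1:]  1  'b'
   3  s[1:],s[4:]  0  ''
   4  s[4:],s[8:]  0  ''
   5  s[8:],s[3:]  1  'd'
   6  s[3:],s[7:]  1  'd'
   7  s[7:],s[6:]  2  'dd'
   8  s[6:],s[2:]  0  ''

n(n+1)/2 = 9·10/2 = 45
Σ LCP = 0 + 0 + 1 + 0 + 0 + 1 + 1 + 2 + 0 = 5
distinct = 45 − 5 = 40

40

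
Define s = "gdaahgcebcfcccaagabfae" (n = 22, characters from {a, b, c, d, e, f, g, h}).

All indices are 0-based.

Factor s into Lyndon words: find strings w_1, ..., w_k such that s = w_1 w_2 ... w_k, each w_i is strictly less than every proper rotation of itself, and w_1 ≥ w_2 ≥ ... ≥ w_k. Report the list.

["g", "d", "aahgcebcfccc", "aagabfae"]

emit factor 1: 'g' (i=0, period=1)
emit factor 2: 'd' (i=1, period=1)
emit factor 3: 'aahgcebcfccc' (i=2, period=12)
emit factor 4: 'aagabfae' (i=14, period=8)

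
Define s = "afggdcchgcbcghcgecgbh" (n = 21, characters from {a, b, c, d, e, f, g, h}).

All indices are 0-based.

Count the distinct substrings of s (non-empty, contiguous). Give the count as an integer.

216

rank | idx | suffix
   0 |   0 | afggdcchgcbcghcgecgbh
   1 |  10 | bcghcgecgbh
   2 |  19 | bh
   3 |   9 | cbcghcgecgbh
   4 |   5 | cchgcbcghcgecgbh
   5 |  17 | cgbh
   6 |  14 | cgecgbh
   7 |  11 | cghcgecgbh
   8 |   6 | chgcbcghcgecgbh
   9 |   4 | dcchgcbcghcgecgbh
  10 |  16 | ecgbh
  11 |   1 | fggdcchgcbcghcgecgbh
  12 |  18 | gbh
  13 |   8 | gcbcghcgecgbh
  14 |   3 | gdcchgcbcghcgecgbh
  15 |  15 | gecgbh
  16 |   2 | ggdcchgcbcghcgecgbh
  17 |  12 | ghcgecgbh
  18 |  20 | h
  19 |  13 | hcgecgbh
  20 |   7 | hgcbcghcgecgbh

SA = [0, 10, 19, 9, 5, 17, 14, 11, 6, 4, 16, 1, 18, 8, 3, 15, 2, 12, 20, 13, 7]
rank  pair      lcp
   1  s[0:],s[10:]  0  ''
   2  s[10:],s[19:]  1  'b'
   3  s[19:],s[9:]  0  ''
   4  s[9:],s[5:]  1  'c'
   5  s[5:],s[17:]  1  'c'
   6  s[17:],s[14:]  2  'cg'
   7  s[14:],s[11:]  2  'cg'
   8  s[11:],s[6:]  1  'c'
   9  s[6:],s[4:]  0  ''
  10  s[4:],s[16:]  0  ''
  11  s[16:],s[1:]  0  ''
  12  s[1:],s[18:]  0  ''
  13  s[18:],s[8:]  1  'g'
  14  s[8:],s[3:]  1  'g'
  15  s[3:],s[15:]  1  'g'
  16  s[15:],s[2:]  1  'g'
  17  s[2:],s[12:]  1  'g'
  18  s[12:],s[20:]  0  ''
  19  s[20:],s[13:]  1  'h'
  20  s[13:],s[7:]  1  'h'

n(n+1)/2 = 21·22/2 = 231
Σ LCP = 0 + 0 + 1 + 0 + 1 + 1 + 2 + 2 + 1 + 0 + 0 + 0 + 0 + 1 + 1 + 1 + 1 + 1 + 0 + 1 + 1 = 15
distinct = 231 − 15 = 216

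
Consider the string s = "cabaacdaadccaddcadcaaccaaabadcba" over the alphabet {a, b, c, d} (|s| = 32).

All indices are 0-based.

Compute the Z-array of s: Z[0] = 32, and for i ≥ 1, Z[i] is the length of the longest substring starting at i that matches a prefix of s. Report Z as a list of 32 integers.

Z[0]=32
i=1: outside box; Z[1]=0
i=2: outside box; Z[2]=0
i=3: outside box; Z[3]=0
i=4: outside box; Z[4]=0
i=5: outside box; Z[5]=1 grow→box=[5,6)
i=6: outside box; Z[6]=0
i=7: outside box; Z[7]=0
i=8: outside box; Z[8]=0
i=9: outside box; Z[9]=0
i=10: outside box; Z[10]=1 grow→box=[10,11)
i=11: outside box; Z[11]=2 grow→box=[11,13)
i=12: min(r-i=1, Z[1]=0)=0; Z[12]=0
i=13: outside box; Z[13]=0
i=14: outside box; Z[14]=0
i=15: outside box; Z[15]=2 grow→box=[15,17)
i=16: min(r-i=1, Z[1]=0)=0; Z[16]=0
i=17: outside box; Z[17]=0
i=18: outside box; Z[18]=2 grow→box=[18,20)
i=19: min(r-i=1, Z[1]=0)=0; Z[19]=0
i=20: outside box; Z[20]=0
i=21: outside box; Z[21]=1 grow→box=[21,22)
i=22: outside box; Z[22]=2 grow→box=[22,24)
i=23: min(r-i=1, Z[1]=0)=0; Z[23]=0
i=24: outside box; Z[24]=0
i=25: outside box; Z[25]=0
i=26: outside box; Z[26]=0
i=27: outside box; Z[27]=0
i=28: outside box; Z[28]=0
i=29: outside box; Z[29]=1 grow→box=[29,30)
i=30: outside box; Z[30]=0
i=31: outside box; Z[31]=0

[32, 0, 0, 0, 0, 1, 0, 0, 0, 0, 1, 2, 0, 0, 0, 2, 0, 0, 2, 0, 0, 1, 2, 0, 0, 0, 0, 0, 0, 1, 0, 0]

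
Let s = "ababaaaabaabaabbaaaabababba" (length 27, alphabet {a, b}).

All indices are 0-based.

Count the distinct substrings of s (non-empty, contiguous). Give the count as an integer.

291

rank→(start, suffix):
  0 → (26, 'a')
  1 → (4, 'aaaabaabaabbaaaabababba')
  2 → (16, 'aaaabababba')
  3 → (5, 'aaabaabaabbaaaabababba')
  4 → (17, 'aaabababba')
  5 → (6, 'aabaabaabbaaaabababba')
  6 → (9, 'aabaabbaaaabababba')
  7 → (18, 'aabababba')
  8 → (12, 'aabbaaaabababba')
  9 → (2, 'abaaaabaabaabbaaaabababba')
  10 → (7, 'abaabaabbaaaabababba')
  11 → (10, 'abaabbaaaabababba')
  12 → (0, 'ababaaaabaabaabbaaaabababba')
  13 → (19, 'abababba')
  14 → (21, 'ababba')
  15 → (23, 'abba')
  16 → (13, 'abbaaaabababba')
  17 → (25, 'ba')
  18 → (3, 'baaaabaabaabbaaaabababba')
  19 → (15, 'baaaabababba')
  20 → (8, 'baabaabbaaaabababba')
  21 → (11, 'baabbaaaabababba')
  22 → (1, 'babaaaabaabaabbaaaabababba')
  23 → (20, 'bababba')
  24 → (22, 'babba')
  25 → (24, 'bba')
  26 → (14, 'bbaaaabababba')

SA = [26, 4, 16, 5, 17, 6, 9, 18, 12, 2, 7, 10, 0, 19, 21, 23, 13, 25, 3, 15, 8, 11, 1, 20, 22, 24, 14]
i: (SA[i-1],SA[i]) lcp shared
  1: (26,4) 1 'a'
  2: (4,16) 6 'aaaaba'
  3: (16,5) 3 'aaa'
  4: (5,17) 5 'aaaba'
  5: (17,6) 2 'aa'
  6: (6,9) 6 'aabaab'
  7: (9,18) 4 'aaba'
  8: (18,12) 3 'aab'
  9: (12,2) 1 'a'
  10: (2,7) 4 'abaa'
  11: (7,10) 5 'abaab'
  12: (10,0) 3 'aba'
  13: (0,19) 5 'ababa'
  14: (19,21) 4 'abab'
  15: (21,23) 2 'ab'
  16: (23,13) 4 'abba'
  17: (13,25) 0 ''
  18: (25,3) 2 'ba'
  19: (3,15) 7 'baaaaba'
  20: (15,8) 3 'baa'
  21: (8,11) 4 'baab'
  22: (11,1) 2 'ba'
  23: (1,20) 4 'baba'
  24: (20,22) 3 'bab'
  25: (22,24) 1 'b'
  26: (24,14) 3 'bba'

n(n+1)/2 = 27·28/2 = 378
Σ LCP = 0 + 1 + 6 + 3 + 5 + 2 + 6 + 4 + 3 + 1 + 4 + 5 + 3 + 5 + 4 + 2 + 4 + 0 + 2 + 7 + 3 + 4 + 2 + 4 + 3 + 1 + 3 = 87
distinct = 378 − 87 = 291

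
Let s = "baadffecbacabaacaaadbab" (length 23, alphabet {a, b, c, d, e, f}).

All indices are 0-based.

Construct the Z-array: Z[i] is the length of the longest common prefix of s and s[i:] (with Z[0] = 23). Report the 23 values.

[23, 0, 0, 0, 0, 0, 0, 0, 2, 0, 0, 0, 3, 0, 0, 0, 0, 0, 0, 0, 2, 0, 1]

Z[0]=23
i=1: i≥r, start 0; Z[1]=0
i=2: i≥r, start 0; Z[2]=0
i=3: i≥r, start 0; Z[3]=0
i=4: i≥r, start 0; Z[4]=0
i=5: i≥r, start 0; Z[5]=0
i=6: i≥r, start 0; Z[6]=0
i=7: i≥r, start 0; Z[7]=0
i=8: i≥r, start 0; Z[8]=2 scan→box=[8,10)
i=9: min(r-i=1, Z[1]=0)=0; Z[9]=0
i=10: i≥r, start 0; Z[10]=0
i=11: i≥r, start 0; Z[11]=0
i=12: i≥r, start 0; Z[12]=3 scan→box=[12,15)
i=13: min(r-i=2, Z[1]=0)=0; Z[13]=0
i=14: min(r-i=1, Z[2]=0)=0; Z[14]=0
i=15: i≥r, start 0; Z[15]=0
i=16: i≥r, start 0; Z[16]=0
i=17: i≥r, start 0; Z[17]=0
i=18: i≥r, start 0; Z[18]=0
i=19: i≥r, start 0; Z[19]=0
i=20: i≥r, start 0; Z[20]=2 scan→box=[20,22)
i=21: min(r-i=1, Z[1]=0)=0; Z[21]=0
i=22: i≥r, start 0; Z[22]=1 scan→box=[22,23)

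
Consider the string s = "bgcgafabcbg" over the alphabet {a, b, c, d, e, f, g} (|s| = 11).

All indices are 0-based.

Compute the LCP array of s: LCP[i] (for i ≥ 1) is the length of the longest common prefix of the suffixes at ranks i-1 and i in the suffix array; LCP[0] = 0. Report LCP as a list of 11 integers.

[0, 1, 0, 1, 2, 0, 1, 0, 0, 1, 1]

rank→(start, suffix):
  0 → (6, 'abcbg')
  1 → (4, 'afabcbg')
  2 → (7, 'bcbg')
  3 → (9, 'bg')
  4 → (0, 'bgcgafabcbg')
  5 → (8, 'cbg')
  6 → (2, 'cgafabcbg')
  7 → (5, 'fabcbg')
  8 → (10, 'g')
  9 → (3, 'gafabcbg')
  10 → (1, 'gcgafabcbg')

SA = [6, 4, 7, 9, 0, 8, 2, 5, 10, 3, 1]
i: (SA[i-1],SA[i]) lcp shared
  1: (6,4) 1 'a'
  2: (4,7) 0 ''
  3: (7,9) 1 'b'
  4: (9,0) 2 'bg'
  5: (0,8) 0 ''
  6: (8,2) 1 'c'
  7: (2,5) 0 ''
  8: (5,10) 0 ''
  9: (10,3) 1 'g'
  10: (3,1) 1 'g'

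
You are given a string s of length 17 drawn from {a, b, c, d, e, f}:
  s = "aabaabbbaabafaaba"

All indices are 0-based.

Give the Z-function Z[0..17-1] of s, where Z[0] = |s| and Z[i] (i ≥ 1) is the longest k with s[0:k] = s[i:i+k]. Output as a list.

[17, 1, 0, 3, 1, 0, 0, 0, 4, 1, 0, 1, 0, 4, 1, 0, 1]

Z[0]=17
i=1: i≥r, start 0; Z[1]=1 extend→box=[1,2)
i=2: i≥r, start 0; Z[2]=0
i=3: i≥r, start 0; Z[3]=3 extend→box=[3,6)
i=4: min(r-i=2, Z[1]=1)=1; Z[4]=1
i=5: min(r-i=1, Z[2]=0)=0; Z[5]=0
i=6: i≥r, start 0; Z[6]=0
i=7: i≥r, start 0; Z[7]=0
i=8: i≥r, start 0; Z[8]=4 extend→box=[8,12)
i=9: min(r-i=3, Z[1]=1)=1; Z[9]=1
i=10: min(r-i=2, Z[2]=0)=0; Z[10]=0
i=11: min(r-i=1, Z[3]=3)=1; Z[11]=1
i=12: i≥r, start 0; Z[12]=0
i=13: i≥r, start 0; Z[13]=4 extend→box=[13,17)
i=14: min(r-i=3, Z[1]=1)=1; Z[14]=1
i=15: min(r-i=2, Z[2]=0)=0; Z[15]=0
i=16: min(r-i=1, Z[3]=3)=1; Z[16]=1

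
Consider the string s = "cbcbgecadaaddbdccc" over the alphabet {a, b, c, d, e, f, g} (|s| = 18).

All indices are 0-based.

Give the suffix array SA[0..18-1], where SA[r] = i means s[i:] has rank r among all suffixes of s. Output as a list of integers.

sorted suffixes:
  #0 SA[0]=9  'aaddbdccc'
  #1 SA[1]=7  'adaaddbdccc'
  #2 SA[2]=10  'addbdccc'
  #3 SA[3]=1  'bcbgecadaaddbdccc'
  #4 SA[4]=13  'bdccc'
  #5 SA[5]=3  'bgecadaaddbdccc'
  #6 SA[6]=17  'c'
  #7 SA[7]=6  'cadaaddbdccc'
  #8 SA[8]=0  'cbcbgecadaaddbdccc'
  #9 SA[9]=2  'cbgecadaaddbdccc'
  #10 SA[10]=16  'cc'
  #11 SA[11]=15  'ccc'
  #12 SA[12]=8  'daaddbdccc'
  #13 SA[13]=12  'dbdccc'
  #14 SA[14]=14  'dccc'
  #15 SA[15]=11  'ddbdccc'
  #16 SA[16]=5  'ecadaaddbdccc'
  #17 SA[17]=4  'gecadaaddbdccc'

[9, 7, 10, 1, 13, 3, 17, 6, 0, 2, 16, 15, 8, 12, 14, 11, 5, 4]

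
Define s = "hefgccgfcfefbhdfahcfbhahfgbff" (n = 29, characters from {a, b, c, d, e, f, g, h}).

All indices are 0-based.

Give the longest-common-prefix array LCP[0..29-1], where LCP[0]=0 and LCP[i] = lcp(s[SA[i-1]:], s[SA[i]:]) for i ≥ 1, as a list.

rank | idx | suffix
   0 |  16 | ahcfbhahfgbff
   1 |  22 | ahfgbff
   2 |  26 | bff
   3 |  20 | bhahfgbff
   4 |  12 | bhdfahcfbhahfgbff
   5 |   4 | ccgfcfefbhdfahcfbhahfgbff
   6 |  18 | cfbhahfgbff
   7 |   8 | cfefbhdfahcfbhahfgbff
   8 |   5 | cgfcfefbhdfahcfbhahfgbff
   9 |  14 | dfahcfbhahfgbff
  10 |  10 | efbhdfahcfbhahfgbff
  11 |   1 | efgccgfcfefbhdfahcfbhahfgbff
  12 |  28 | f
  13 |  15 | fahcfbhahfgbff
  14 |  19 | fbhahfgbff
  15 |  11 | fbhdfahcfbhahfgbff
  16 |   7 | fcfefbhdfahcfbhahfgbff
  17 |   9 | fefbhdfahcfbhahfgbff
  18 |  27 | ff
  19 |  24 | fgbff
  20 |   2 | fgccgfcfefbhdfahcfbhahfgbff
  21 |  25 | gbff
  22 |   3 | gccgfcfefbhdfahcfbhahfgbff
  23 |   6 | gfcfefbhdfahcfbhahfgbff
  24 |  21 | hahfgbff
  25 |  17 | hcfbhahfgbff
  26 |  13 | hdfahcfbhahfgbff
  27 |   0 | hefgccgfcfefbhdfahcfbhahfgbff
  28 |  23 | hfgbff

SA = [16, 22, 26, 20, 12, 4, 18, 8, 5, 14, 10, 1, 28, 15, 19, 11, 7, 9, 27, 24, 2, 25, 3, 6, 21, 17, 13, 0, 23]
rank  pair      lcp
   1  s[16:],s[22:]  2  'ah'
   2  s[22:],s[26:]  0  ''
   3  s[26:],s[20:]  1  'b'
   4  s[20:],s[12:]  2  'bh'
   5  s[12:],s[4:]  0  ''
   6  s[4:],s[18:]  1  'c'
   7  s[18:],s[8:]  2  'cf'
   8  s[8:],s[5:]  1  'c'
   9  s[5:],s[14:]  0  ''
  10  s[14:],s[10:]  0  ''
  11  s[10:],s[1:]  2  'ef'
  12  s[1:],s[28:]  0  ''
  13  s[28:],s[15:]  1  'f'
  14  s[15:],s[19:]  1  'f'
  15  s[19:],s[11:]  3  'fbh'
  16  s[11:],s[7:]  1  'f'
  17  s[7:],s[9:]  1  'f'
  18  s[9:],s[27:]  1  'f'
  19  s[27:],s[24:]  1  'f'
  20  s[24:],s[2:]  2  'fg'
  21  s[2:],s[25:]  0  ''
  22  s[25:],s[3:]  1  'g'
  23  s[3:],s[6:]  1  'g'
  24  s[6:],s[21:]  0  ''
  25  s[21:],s[17:]  1  'h'
  26  s[17:],s[13:]  1  'h'
  27  s[13:],s[0:]  1  'h'
  28  s[0:],s[23:]  1  'h'

[0, 2, 0, 1, 2, 0, 1, 2, 1, 0, 0, 2, 0, 1, 1, 3, 1, 1, 1, 1, 2, 0, 1, 1, 0, 1, 1, 1, 1]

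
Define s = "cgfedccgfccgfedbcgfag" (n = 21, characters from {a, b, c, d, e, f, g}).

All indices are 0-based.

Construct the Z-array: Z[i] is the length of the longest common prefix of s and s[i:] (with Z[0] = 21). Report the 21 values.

[21, 0, 0, 0, 0, 1, 3, 0, 0, 1, 5, 0, 0, 0, 0, 0, 3, 0, 0, 0, 0]

Z[0]=21
i=1: outside box; Z[1]=0
i=2: outside box; Z[2]=0
i=3: outside box; Z[3]=0
i=4: outside box; Z[4]=0
i=5: outside box; Z[5]=1 grow→box=[5,6)
i=6: outside box; Z[6]=3 grow→box=[6,9)
i=7: min(r-i=2, Z[1]=0)=0; Z[7]=0
i=8: min(r-i=1, Z[2]=0)=0; Z[8]=0
i=9: outside box; Z[9]=1 grow→box=[9,10)
i=10: outside box; Z[10]=5 grow→box=[10,15)
i=11: min(r-i=4, Z[1]=0)=0; Z[11]=0
i=12: min(r-i=3, Z[2]=0)=0; Z[12]=0
i=13: min(r-i=2, Z[3]=0)=0; Z[13]=0
i=14: min(r-i=1, Z[4]=0)=0; Z[14]=0
i=15: outside box; Z[15]=0
i=16: outside box; Z[16]=3 grow→box=[16,19)
i=17: min(r-i=2, Z[1]=0)=0; Z[17]=0
i=18: min(r-i=1, Z[2]=0)=0; Z[18]=0
i=19: outside box; Z[19]=0
i=20: outside box; Z[20]=0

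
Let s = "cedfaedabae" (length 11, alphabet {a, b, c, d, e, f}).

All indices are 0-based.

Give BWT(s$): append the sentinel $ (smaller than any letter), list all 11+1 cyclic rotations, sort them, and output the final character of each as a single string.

rank  rotation      last
    0  $cedfaedabae  e
    1  abae$cedfaed  d
    2  ae$cedfaedab  b
    3  aedabae$cedf  f
    4  bae$cedfaeda  a
    5  cedfaedabae$  $
    6  dabae$cedfae  e
    7  dfaedabae$ce  e
    8  e$cedfaedaba  a
    9  edabae$cedfa  a
   10  edfaedabae$c  c
   11  faedabae$ced  d

edbfa$eeaacd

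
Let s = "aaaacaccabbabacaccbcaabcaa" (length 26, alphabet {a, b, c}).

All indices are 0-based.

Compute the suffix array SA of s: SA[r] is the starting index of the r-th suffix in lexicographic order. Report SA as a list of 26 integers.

rank | idx | suffix
   0 |  25 | a
   1 |  24 | aa
   2 |   0 | aaaacaccabbabacaccbcaabcaa
   3 |   1 | aaacaccabbabacaccbcaabcaa
   4 |  20 | aabcaa
   5 |   2 | aacaccabbabacaccbcaabcaa
   6 |  11 | abacaccbcaabcaa
   7 |   8 | abbabacaccbcaabcaa
   8 |  21 | abcaa
   9 |   3 | acaccabbabacaccbcaabcaa
  10 |  13 | acaccbcaabcaa
  11 |   5 | accabbabacaccbcaabcaa
  12 |  15 | accbcaabcaa
  13 |  10 | babacaccbcaabcaa
  14 |  12 | bacaccbcaabcaa
  15 |   9 | bbabacaccbcaabcaa
  16 |  22 | bcaa
  17 |  18 | bcaabcaa
  18 |  23 | caa
  19 |  19 | caabcaa
  20 |   7 | cabbabacaccbcaabcaa
  21 |   4 | caccabbabacaccbcaabcaa
  22 |  14 | caccbcaabcaa
  23 |  17 | cbcaabcaa
  24 |   6 | ccabbabacaccbcaabcaa
  25 |  16 | ccbcaabcaa

[25, 24, 0, 1, 20, 2, 11, 8, 21, 3, 13, 5, 15, 10, 12, 9, 22, 18, 23, 19, 7, 4, 14, 17, 6, 16]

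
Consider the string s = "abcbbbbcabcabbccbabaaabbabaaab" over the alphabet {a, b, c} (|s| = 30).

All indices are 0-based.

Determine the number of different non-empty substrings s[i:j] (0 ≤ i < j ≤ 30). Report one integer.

rank→(start, suffix):
  0 → (26, 'aaab')
  1 → (19, 'aaabbabaaab')
  2 → (27, 'aab')
  3 → (20, 'aabbabaaab')
  4 → (28, 'ab')
  5 → (24, 'abaaab')
  6 → (17, 'abaaabbabaaab')
  7 → (21, 'abbabaaab')
  8 → (11, 'abbccbabaaabbabaaab')
  9 → (8, 'abcabbccbabaaabbabaaab')
  10 → (0, 'abcbbbbcabcabbccbabaaabbabaaab')
  11 → (29, 'b')
  12 → (25, 'baaab')
  13 → (18, 'baaabbabaaab')
  14 → (23, 'babaaab')
  15 → (16, 'babaaabbabaaab')
  16 → (22, 'bbabaaab')
  17 → (3, 'bbbbcabcabbccbabaaabbabaaab')
  18 → (4, 'bbbcabcabbccbabaaabbabaaab')
  19 → (5, 'bbcabcabbccbabaaabbabaaab')
  20 → (12, 'bbccbabaaabbabaaab')
  21 → (9, 'bcabbccbabaaabbabaaab')
  22 → (6, 'bcabcabbccbabaaabbabaaab')
  23 → (1, 'bcbbbbcabcabbccbabaaabbabaaab')
  24 → (13, 'bccbabaaabbabaaab')
  25 → (10, 'cabbccbabaaabbabaaab')
  26 → (7, 'cabcabbccbabaaabbabaaab')
  27 → (15, 'cbabaaabbabaaab')
  28 → (2, 'cbbbbcabcabbccbabaaabbabaaab')
  29 → (14, 'ccbabaaabbabaaab')

SA = [26, 19, 27, 20, 28, 24, 17, 21, 11, 8, 0, 29, 25, 18, 23, 16, 22, 3, 4, 5, 12, 9, 6, 1, 13, 10, 7, 15, 2, 14]
rank  pair      lcp
   1  s[26:],s[19:]  4  'aaab'
   2  s[19:],s[27:]  2  'aa'
   3  s[27:],s[20:]  3  'aab'
   4  s[20:],s[28:]  1  'a'
   5  s[28:],s[24:]  2  'ab'
   6  s[24:],s[17:]  6  'abaaab'
   7  s[17:],s[21:]  2  'ab'
   8  s[21:],s[11:]  3  'abb'
   9  s[11:],s[8:]  2  'ab'
  10  s[8:],s[0:]  3  'abc'
  11  s[0:],s[29:]  0  ''
  12  s[29:],s[25:]  1  'b'
  13  s[25:],s[18:]  5  'baaab'
  14  s[18:],s[23:]  2  'ba'
  15  s[23:],s[16:]  7  'babaaab'
  16  s[16:],s[22:]  1  'b'
  17  s[22:],s[3:]  2  'bb'
  18  s[3:],s[4:]  3  'bbb'
  19  s[4:],s[5:]  2  'bb'
  20  s[5:],s[12:]  3  'bbc'
  21  s[12:],s[9:]  1  'b'
  22  s[9:],s[6:]  4  'bcab'
  23  s[6:],s[1:]  2  'bc'
  24  s[1:],s[13:]  2  'bc'
  25  s[13:],s[10:]  0  ''
  26  s[10:],s[7:]  3  'cab'
  27  s[7:],s[15:]  1  'c'
  28  s[15:],s[2:]  2  'cb'
  29  s[2:],s[14:]  1  'c'

n(n+1)/2 = 30·31/2 = 465
Σ LCP = 0 + 4 + 2 + 3 + 1 + 2 + 6 + 2 + 3 + 2 + 3 + 0 + 1 + 5 + 2 + 7 + 1 + 2 + 3 + 2 + 3 + 1 + 4 + 2 + 2 + 0 + 3 + 1 + 2 + 1 = 70
distinct = 465 − 70 = 395

395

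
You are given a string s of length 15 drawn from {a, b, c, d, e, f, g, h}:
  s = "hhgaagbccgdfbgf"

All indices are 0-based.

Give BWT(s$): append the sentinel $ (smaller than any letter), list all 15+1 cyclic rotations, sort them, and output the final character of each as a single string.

fgagfbcggdhacbh$

rank  rotation          last
    0  $hhgaagbccgdfbgf  f
    1  aagbccgdfbgf$hhg  g
    2  agbccgdfbgf$hhga  a
    3  bccgdfbgf$hhgaag  g
    4  bgf$hhgaagbccgdf  f
    5  ccgdfbgf$hhgaagb  b
    6  cgdfbgf$hhgaagbc  c
    7  dfbgf$hhgaagbccg  g
    8  f$hhgaagbccgdfbg  g
    9  fbgf$hhgaagbccgd  d
   10  gaagbccgdfbgf$hh  h
   11  gbccgdfbgf$hhgaa  a
   12  gdfbgf$hhgaagbcc  c
   13  gf$hhgaagbccgdfb  b
   14  hgaagbccgdfbgf$h  h
   15  hhgaagbccgdfbgf$  $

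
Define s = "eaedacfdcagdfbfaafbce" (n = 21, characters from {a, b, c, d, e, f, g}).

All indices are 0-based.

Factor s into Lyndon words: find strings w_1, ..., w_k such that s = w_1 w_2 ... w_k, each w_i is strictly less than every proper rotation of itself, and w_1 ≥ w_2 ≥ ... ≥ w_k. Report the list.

emit factor 1: 'e' (i=0, period=1)
emit factor 2: 'aed' (i=1, period=3)
emit factor 3: 'acfdcagdfbf' (i=4, period=11)
emit factor 4: 'aafbce' (i=15, period=6)

["e", "aed", "acfdcagdfbf", "aafbce"]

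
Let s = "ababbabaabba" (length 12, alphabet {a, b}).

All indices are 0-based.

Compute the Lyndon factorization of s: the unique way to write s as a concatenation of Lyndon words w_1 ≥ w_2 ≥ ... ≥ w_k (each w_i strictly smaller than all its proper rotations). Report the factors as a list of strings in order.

emit factor 1: 'ababb' (i=0, period=5)
emit factor 2: 'ab' (i=5, period=2)
emit factor 3: 'aabb' (i=7, period=4)
emit factor 4: 'a' (i=11, period=1)

["ababb", "ab", "aabb", "a"]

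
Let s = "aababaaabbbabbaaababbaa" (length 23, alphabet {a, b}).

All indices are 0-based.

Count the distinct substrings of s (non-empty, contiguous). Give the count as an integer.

212

rank | idx | suffix
   0 |  22 | a
   1 |  21 | aa
   2 |  14 | aaababbaa
   3 |   5 | aaabbbabbaaababbaa
   4 |   0 | aababaaabbbabbaaababbaa
   5 |  15 | aababbaa
   6 |   6 | aabbbabbaaababbaa
   7 |   3 | abaaabbbabbaaababbaa
   8 |   1 | ababaaabbbabbaaababbaa
   9 |  16 | ababbaa
  10 |  18 | abbaa
  11 |  11 | abbaaababbaa
  12 |   7 | abbbabbaaababbaa
  13 |  20 | baa
  14 |  13 | baaababbaa
  15 |   4 | baaabbbabbaaababbaa
  16 |   2 | babaaabbbabbaaababbaa
  17 |  17 | babbaa
  18 |  10 | babbaaababbaa
  19 |  19 | bbaa
  20 |  12 | bbaaababbaa
  21 |   9 | bbabbaaababbaa
  22 |   8 | bbbabbaaababbaa

SA = [22, 21, 14, 5, 0, 15, 6, 3, 1, 16, 18, 11, 7, 20, 13, 4, 2, 17, 10, 19, 12, 9, 8]
i: (SA[i-1],SA[i]) lcp shared
  1: (22,21) 1 'a'
  2: (21,14) 2 'aa'
  3: (14,5) 4 'aaab'
  4: (5,0) 2 'aa'
  5: (0,15) 5 'aabab'
  6: (15,6) 3 'aab'
  7: (6,3) 1 'a'
  8: (3,1) 3 'aba'
  9: (1,16) 4 'abab'
  10: (16,18) 2 'ab'
  11: (18,11) 5 'abbaa'
  12: (11,7) 3 'abb'
  13: (7,20) 0 ''
  14: (20,13) 3 'baa'
  15: (13,4) 5 'baaab'
  16: (4,2) 2 'ba'
  17: (2,17) 3 'bab'
  18: (17,10) 6 'babbaa'
  19: (10,19) 1 'b'
  20: (19,12) 4 'bbaa'
  21: (12,9) 3 'bba'
  22: (9,8) 2 'bb'

n(n+1)/2 = 23·24/2 = 276
Σ LCP = 0 + 1 + 2 + 4 + 2 + 5 + 3 + 1 + 3 + 4 + 2 + 5 + 3 + 0 + 3 + 5 + 2 + 3 + 6 + 1 + 4 + 3 + 2 = 64
distinct = 276 − 64 = 212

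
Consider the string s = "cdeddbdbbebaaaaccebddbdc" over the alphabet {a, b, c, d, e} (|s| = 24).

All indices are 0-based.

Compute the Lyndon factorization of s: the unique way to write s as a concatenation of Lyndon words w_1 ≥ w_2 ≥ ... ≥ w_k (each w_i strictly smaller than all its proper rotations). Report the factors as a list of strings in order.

["cdedd", "bd", "bbe", "b", "aaaaccebddbdc"]

emit factor 1: 'cdedd' (i=0, period=5)
emit factor 2: 'bd' (i=5, period=2)
emit factor 3: 'bbe' (i=7, period=3)
emit factor 4: 'b' (i=10, period=1)
emit factor 5: 'aaaaccebddbdc' (i=11, period=13)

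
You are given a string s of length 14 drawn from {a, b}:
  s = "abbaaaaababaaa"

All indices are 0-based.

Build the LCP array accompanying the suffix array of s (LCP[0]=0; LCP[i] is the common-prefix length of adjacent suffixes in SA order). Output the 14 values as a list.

[0, 1, 2, 3, 4, 3, 2, 1, 3, 2, 0, 4, 2, 1]

rank | idx | suffix
   0 |  13 | a
   1 |  12 | aa
   2 |  11 | aaa
   3 |   3 | aaaaababaaa
   4 |   4 | aaaababaaa
   5 |   5 | aaababaaa
   6 |   6 | aababaaa
   7 |   9 | abaaa
   8 |   7 | ababaaa
   9 |   0 | abbaaaaababaaa
  10 |  10 | baaa
  11 |   2 | baaaaababaaa
  12 |   8 | babaaa
  13 |   1 | bbaaaaababaaa

SA = [13, 12, 11, 3, 4, 5, 6, 9, 7, 0, 10, 2, 8, 1]
rank  pair      lcp
   1  s[13:],s[12:]  1  'a'
   2  s[12:],s[11:]  2  'aa'
   3  s[11:],s[3:]  3  'aaa'
   4  s[3:],s[4:]  4  'aaaa'
   5  s[4:],s[5:]  3  'aaa'
   6  s[5:],s[6:]  2  'aa'
   7  s[6:],s[9:]  1  'a'
   8  s[9:],s[7:]  3  'aba'
   9  s[7:],s[0:]  2  'ab'
  10  s[0:],s[10:]  0  ''
  11  s[10:],s[2:]  4  'baaa'
  12  s[2:],s[8:]  2  'ba'
  13  s[8:],s[1:]  1  'b'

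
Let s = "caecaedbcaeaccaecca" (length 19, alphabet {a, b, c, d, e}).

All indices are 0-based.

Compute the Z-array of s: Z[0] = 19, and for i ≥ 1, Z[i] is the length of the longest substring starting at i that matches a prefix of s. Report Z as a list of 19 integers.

[19, 0, 0, 3, 0, 0, 0, 0, 3, 0, 0, 0, 1, 4, 0, 0, 1, 2, 0]

Z[0]=19
i=1: fresh scan; Z[1]=0
i=2: fresh scan; Z[2]=0
i=3: fresh scan; Z[3]=3 scan→box=[3,6)
i=4: min(r-i=2, Z[1]=0)=0; Z[4]=0
i=5: min(r-i=1, Z[2]=0)=0; Z[5]=0
i=6: fresh scan; Z[6]=0
i=7: fresh scan; Z[7]=0
i=8: fresh scan; Z[8]=3 scan→box=[8,11)
i=9: min(r-i=2, Z[1]=0)=0; Z[9]=0
i=10: min(r-i=1, Z[2]=0)=0; Z[10]=0
i=11: fresh scan; Z[11]=0
i=12: fresh scan; Z[12]=1 scan→box=[12,13)
i=13: fresh scan; Z[13]=4 scan→box=[13,17)
i=14: min(r-i=3, Z[1]=0)=0; Z[14]=0
i=15: min(r-i=2, Z[2]=0)=0; Z[15]=0
i=16: min(r-i=1, Z[3]=3)=1; Z[16]=1
i=17: fresh scan; Z[17]=2 scan→box=[17,19)
i=18: min(r-i=1, Z[1]=0)=0; Z[18]=0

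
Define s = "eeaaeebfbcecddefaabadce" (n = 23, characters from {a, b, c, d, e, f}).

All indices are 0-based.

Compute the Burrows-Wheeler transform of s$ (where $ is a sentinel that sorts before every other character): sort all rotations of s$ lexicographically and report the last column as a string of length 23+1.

rank  rotation                  last
    0  $eeaaeebfbcecddefaabadce  e
    1  aabadce$eeaaeebfbcecddef  f
    2  aaeebfbcecddefaabadce$ee  e
    3  abadce$eeaaeebfbcecddefa  a
    4  adce$eeaaeebfbcecddefaab  b
    5  aeebfbcecddefaabadce$eea  a
    6  badce$eeaaeebfbcecddefaa  a
    7  bcecddefaabadce$eeaaeebf  f
    8  bfbcecddefaabadce$eeaaee  e
    9  cddefaabadce$eeaaeebfbce  e
   10  ce$eeaaeebfbcecddefaabad  d
   11  cecddefaabadce$eeaaeebfb  b
   12  dce$eeaaeebfbcecddefaaba  a
   13  ddefaabadce$eeaaeebfbcec  c
   14  defaabadce$eeaaeebfbcecd  d
   15  e$eeaaeebfbcecddefaabadc  c
   16  eaaeebfbcecddefaabadce$e  e
   17  ebfbcecddefaabadce$eeaae  e
   18  ecddefaabadce$eeaaeebfbc  c
   19  eeaaeebfbcecddefaabadce$  $
   20  eebfbcecddefaabadce$eeaa  a
   21  efaabadce$eeaaeebfbcecdd  d
   22  faabadce$eeaaeebfbcecdde  e
   23  fbcecddefaabadce$eeaaeeb  b

efeabaafeedbacdceec$adeb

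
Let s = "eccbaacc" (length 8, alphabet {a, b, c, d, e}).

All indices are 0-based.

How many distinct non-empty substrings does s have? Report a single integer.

31

rank→(start, suffix):
  0 → (4, 'aacc')
  1 → (5, 'acc')
  2 → (3, 'baacc')
  3 → (7, 'c')
  4 → (2, 'cbaacc')
  5 → (6, 'cc')
  6 → (1, 'ccbaacc')
  7 → (0, 'eccbaacc')

SA = [4, 5, 3, 7, 2, 6, 1, 0]
[i] adj suffixes → lcp
  [1] 4/5 → 1 ('a')
  [2] 5/3 → 0 ('')
  [3] 3/7 → 0 ('')
  [4] 7/2 → 1 ('c')
  [5] 2/6 → 1 ('c')
  [6] 6/1 → 2 ('cc')
  [7] 1/0 → 0 ('')

n(n+1)/2 = 8·9/2 = 36
Σ LCP = 0 + 1 + 0 + 0 + 1 + 1 + 2 + 0 = 5
distinct = 36 − 5 = 31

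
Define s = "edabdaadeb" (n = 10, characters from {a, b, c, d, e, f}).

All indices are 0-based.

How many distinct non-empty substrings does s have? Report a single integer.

48

sorted suffixes:
  #0 SA[0]=5  'aadeb'
  #1 SA[1]=2  'abdaadeb'
  #2 SA[2]=6  'adeb'
  #3 SA[3]=9  'b'
  #4 SA[4]=3  'bdaadeb'
  #5 SA[5]=4  'daadeb'
  #6 SA[6]=1  'dabdaadeb'
  #7 SA[7]=7  'deb'
  #8 SA[8]=8  'eb'
  #9 SA[9]=0  'edabdaadeb'

SA = [5, 2, 6, 9, 3, 4, 1, 7, 8, 0]
[i] adj suffixes → lcp
  [1] 5/2 → 1 ('a')
  [2] 2/6 → 1 ('a')
  [3] 6/9 → 0 ('')
  [4] 9/3 → 1 ('b')
  [5] 3/4 → 0 ('')
  [6] 4/1 → 2 ('da')
  [7] 1/7 → 1 ('d')
  [8] 7/8 → 0 ('')
  [9] 8/0 → 1 ('e')

n(n+1)/2 = 10·11/2 = 55
Σ LCP = 0 + 1 + 1 + 0 + 1 + 0 + 2 + 1 + 0 + 1 = 7
distinct = 55 − 7 = 48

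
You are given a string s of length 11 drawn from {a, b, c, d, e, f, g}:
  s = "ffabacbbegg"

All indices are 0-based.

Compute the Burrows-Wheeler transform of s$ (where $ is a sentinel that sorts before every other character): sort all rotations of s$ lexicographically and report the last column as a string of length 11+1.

rank  rotation      last
    0  $ffabacbbegg  g
    1  abacbbegg$ff  f
    2  acbbegg$ffab  b
    3  bacbbegg$ffa  a
    4  bbegg$ffabac  c
    5  begg$ffabacb  b
    6  cbbegg$ffaba  a
    7  egg$ffabacbb  b
    8  fabacbbegg$f  f
    9  ffabacbbegg$  $
   10  g$ffabacbbeg  g
   11  gg$ffabacbbe  e

gfbacbabf$ge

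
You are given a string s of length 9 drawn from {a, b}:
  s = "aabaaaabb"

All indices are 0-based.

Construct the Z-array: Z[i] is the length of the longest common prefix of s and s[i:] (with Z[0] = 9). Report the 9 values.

Z[0]=9
i=1: fresh scan; Z[1]=1 scan→box=[1,2)
i=2: fresh scan; Z[2]=0
i=3: fresh scan; Z[3]=2 scan→box=[3,5)
i=4: min(r-i=1, Z[1]=1)=1; Z[4]=2 scan→box=[4,6)
i=5: min(r-i=1, Z[1]=1)=1; Z[5]=3 scan→box=[5,8)
i=6: min(r-i=2, Z[1]=1)=1; Z[6]=1
i=7: min(r-i=1, Z[2]=0)=0; Z[7]=0
i=8: fresh scan; Z[8]=0

[9, 1, 0, 2, 2, 3, 1, 0, 0]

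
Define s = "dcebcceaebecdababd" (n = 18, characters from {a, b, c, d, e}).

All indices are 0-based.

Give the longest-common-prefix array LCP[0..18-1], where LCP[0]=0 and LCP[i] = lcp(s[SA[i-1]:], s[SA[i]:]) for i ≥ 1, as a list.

[0, 2, 1, 0, 1, 1, 1, 0, 1, 1, 2, 0, 1, 1, 0, 1, 2, 1]

sorted suffixes:
  #0 SA[0]=13  'ababd'
  #1 SA[1]=15  'abd'
  #2 SA[2]=7  'aebecdababd'
  #3 SA[3]=14  'babd'
  #4 SA[4]=3  'bcceaebecdababd'
  #5 SA[5]=16  'bd'
  #6 SA[6]=9  'becdababd'
  #7 SA[7]=4  'cceaebecdababd'
  #8 SA[8]=11  'cdababd'
  #9 SA[9]=5  'ceaebecdababd'
  #10 SA[10]=1  'cebcceaebecdababd'
  #11 SA[11]=17  'd'
  #12 SA[12]=12  'dababd'
  #13 SA[13]=0  'dcebcceaebecdababd'
  #14 SA[14]=6  'eaebecdababd'
  #15 SA[15]=2  'ebcceaebecdababd'
  #16 SA[16]=8  'ebecdababd'
  #17 SA[17]=10  'ecdababd'

SA = [13, 15, 7, 14, 3, 16, 9, 4, 11, 5, 1, 17, 12, 0, 6, 2, 8, 10]
i: (SA[i-1],SA[i]) lcp shared
  1: (13,15) 2 'ab'
  2: (15,7) 1 'a'
  3: (7,14) 0 ''
  4: (14,3) 1 'b'
  5: (3,16) 1 'b'
  6: (16,9) 1 'b'
  7: (9,4) 0 ''
  8: (4,11) 1 'c'
  9: (11,5) 1 'c'
  10: (5,1) 2 'ce'
  11: (1,17) 0 ''
  12: (17,12) 1 'd'
  13: (12,0) 1 'd'
  14: (0,6) 0 ''
  15: (6,2) 1 'e'
  16: (2,8) 2 'eb'
  17: (8,10) 1 'e'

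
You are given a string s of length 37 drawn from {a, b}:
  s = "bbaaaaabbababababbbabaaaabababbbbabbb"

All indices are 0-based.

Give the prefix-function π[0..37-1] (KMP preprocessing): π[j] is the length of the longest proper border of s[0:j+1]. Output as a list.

π[0] = 0
j=1 s[j]='b': π[1]=1 (border 'b')
j=2 s[j]='a': k: 1→0; π[2]=0 (border '')
j=3 s[j]='a': π[3]=0 (border '')
j=4 s[j]='a': π[4]=0 (border '')
j=5 s[j]='a': π[5]=0 (border '')
j=6 s[j]='a': π[6]=0 (border '')
j=7 s[j]='b': π[7]=1 (border 'b')
j=8 s[j]='b': π[8]=2 (border 'bb')
j=9 s[j]='a': π[9]=3 (border 'bba')
j=10 s[j]='b': k: 3→0; π[10]=1 (border 'b')
j=11 s[j]='a': k: 1→0; π[11]=0 (border '')
j=12 s[j]='b': π[12]=1 (border 'b')
j=13 s[j]='a': k: 1→0; π[13]=0 (border '')
j=14 s[j]='b': π[14]=1 (border 'b')
j=15 s[j]='a': k: 1→0; π[15]=0 (border '')
j=16 s[j]='b': π[16]=1 (border 'b')
j=17 s[j]='b': π[17]=2 (border 'bb')
j=18 s[j]='b': k: 2→1; π[18]=2 (border 'bb')
j=19 s[j]='a': π[19]=3 (border 'bba')
j=20 s[j]='b': k: 3→0; π[20]=1 (border 'b')
j=21 s[j]='a': k: 1→0; π[21]=0 (border '')
j=22 s[j]='a': π[22]=0 (border '')
j=23 s[j]='a': π[23]=0 (border '')
j=24 s[j]='a': π[24]=0 (border '')
j=25 s[j]='b': π[25]=1 (border 'b')
j=26 s[j]='a': k: 1→0; π[26]=0 (border '')
j=27 s[j]='b': π[27]=1 (border 'b')
j=28 s[j]='a': k: 1→0; π[28]=0 (border '')
j=29 s[j]='b': π[29]=1 (border 'b')
j=30 s[j]='b': π[30]=2 (border 'bb')
j=31 s[j]='b': k: 2→1; π[31]=2 (border 'bb')
j=32 s[j]='b': k: 2→1; π[32]=2 (border 'bb')
j=33 s[j]='a': π[33]=3 (border 'bba')
j=34 s[j]='b': k: 3→0; π[34]=1 (border 'b')
j=35 s[j]='b': π[35]=2 (border 'bb')
j=36 s[j]='b': k: 2→1; π[36]=2 (border 'bb')

[0, 1, 0, 0, 0, 0, 0, 1, 2, 3, 1, 0, 1, 0, 1, 0, 1, 2, 2, 3, 1, 0, 0, 0, 0, 1, 0, 1, 0, 1, 2, 2, 2, 3, 1, 2, 2]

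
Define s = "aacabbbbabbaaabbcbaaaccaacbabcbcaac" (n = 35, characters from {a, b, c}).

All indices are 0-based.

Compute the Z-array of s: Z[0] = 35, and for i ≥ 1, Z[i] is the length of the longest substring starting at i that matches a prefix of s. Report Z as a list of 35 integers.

[35, 1, 0, 1, 0, 0, 0, 0, 1, 0, 0, 2, 2, 1, 0, 0, 0, 0, 2, 3, 1, 0, 0, 3, 1, 0, 0, 1, 0, 0, 0, 0, 3, 1, 0]

Z[0]=35
i=1: outside box; Z[1]=1 grow→box=[1,2)
i=2: outside box; Z[2]=0
i=3: outside box; Z[3]=1 grow→box=[3,4)
i=4: outside box; Z[4]=0
i=5: outside box; Z[5]=0
i=6: outside box; Z[6]=0
i=7: outside box; Z[7]=0
i=8: outside box; Z[8]=1 grow→box=[8,9)
i=9: outside box; Z[9]=0
i=10: outside box; Z[10]=0
i=11: outside box; Z[11]=2 grow→box=[11,13)
i=12: min(r-i=1, Z[1]=1)=1; Z[12]=2 grow→box=[12,14)
i=13: min(r-i=1, Z[1]=1)=1; Z[13]=1
i=14: outside box; Z[14]=0
i=15: outside box; Z[15]=0
i=16: outside box; Z[16]=0
i=17: outside box; Z[17]=0
i=18: outside box; Z[18]=2 grow→box=[18,20)
i=19: min(r-i=1, Z[1]=1)=1; Z[19]=3 grow→box=[19,22)
i=20: min(r-i=2, Z[1]=1)=1; Z[20]=1
i=21: min(r-i=1, Z[2]=0)=0; Z[21]=0
i=22: outside box; Z[22]=0
i=23: outside box; Z[23]=3 grow→box=[23,26)
i=24: min(r-i=2, Z[1]=1)=1; Z[24]=1
i=25: min(r-i=1, Z[2]=0)=0; Z[25]=0
i=26: outside box; Z[26]=0
i=27: outside box; Z[27]=1 grow→box=[27,28)
i=28: outside box; Z[28]=0
i=29: outside box; Z[29]=0
i=30: outside box; Z[30]=0
i=31: outside box; Z[31]=0
i=32: outside box; Z[32]=3 grow→box=[32,35)
i=33: min(r-i=2, Z[1]=1)=1; Z[33]=1
i=34: min(r-i=1, Z[2]=0)=0; Z[34]=0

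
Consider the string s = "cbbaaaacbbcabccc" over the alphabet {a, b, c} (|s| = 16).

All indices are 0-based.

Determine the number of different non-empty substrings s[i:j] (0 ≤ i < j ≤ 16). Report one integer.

rank | idx | suffix
   0 |   3 | aaaacbbcabccc
   1 |   4 | aaacbbcabccc
   2 |   5 | aacbbcabccc
   3 |  11 | abccc
   4 |   6 | acbbcabccc
   5 |   2 | baaaacbbcabccc
   6 |   1 | bbaaaacbbcabccc
   7 |   8 | bbcabccc
   8 |   9 | bcabccc
   9 |  12 | bccc
  10 |  15 | c
  11 |  10 | cabccc
  12 |   0 | cbbaaaacbbcabccc
  13 |   7 | cbbcabccc
  14 |  14 | cc
  15 |  13 | ccc

SA = [3, 4, 5, 11, 6, 2, 1, 8, 9, 12, 15, 10, 0, 7, 14, 13]
rank  pair      lcp
   1  s[3:],s[4:]  3  'aaa'
   2  s[4:],s[5:]  2  'aa'
   3  s[5:],s[11:]  1  'a'
   4  s[11:],s[6:]  1  'a'
   5  s[6:],s[2:]  0  ''
   6  s[2:],s[1:]  1  'b'
   7  s[1:],s[8:]  2  'bb'
   8  s[8:],s[9:]  1  'b'
   9  s[9:],s[12:]  2  'bc'
  10  s[12:],s[15:]  0  ''
  11  s[15:],s[10:]  1  'c'
  12  s[10:],s[0:]  1  'c'
  13  s[0:],s[7:]  3  'cbb'
  14  s[7:],s[14:]  1  'c'
  15  s[14:],s[13:]  2  'cc'

n(n+1)/2 = 16·17/2 = 136
Σ LCP = 0 + 3 + 2 + 1 + 1 + 0 + 1 + 2 + 1 + 2 + 0 + 1 + 1 + 3 + 1 + 2 = 21
distinct = 136 − 21 = 115

115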